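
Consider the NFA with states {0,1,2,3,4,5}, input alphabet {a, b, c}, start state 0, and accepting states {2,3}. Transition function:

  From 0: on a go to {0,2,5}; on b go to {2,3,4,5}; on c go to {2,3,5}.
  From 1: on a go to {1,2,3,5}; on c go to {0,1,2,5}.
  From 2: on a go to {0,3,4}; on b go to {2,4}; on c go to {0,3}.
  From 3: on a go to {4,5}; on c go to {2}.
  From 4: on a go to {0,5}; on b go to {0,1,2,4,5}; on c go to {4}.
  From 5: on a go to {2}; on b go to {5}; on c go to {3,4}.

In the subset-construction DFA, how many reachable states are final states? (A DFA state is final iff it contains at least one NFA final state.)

10

Start state of the DFA: {0}.
{0} --a--> {0,2,5}  [new]
{0} --b--> {2,3,4,5}  [new]
{0} --c--> {2,3,5}  [new]
{0,2,5} --a--> {0,2,3,4,5}  [new]
{0,2,5} --b--> {2,3,4,5}  [seen]
{0,2,5} --c--> {0,2,3,4,5}  [seen]
{2,3,4,5} --a--> {0,2,3,4,5}  [seen]
{2,3,4,5} --b--> {0,1,2,4,5}  [new]
{2,3,4,5} --c--> {0,2,3,4}  [new]
{2,3,5} --a--> {0,2,3,4,5}  [seen]
{2,3,5} --b--> {2,4,5}  [new]
{2,3,5} --c--> {0,2,3,4}  [seen]
{0,2,3,4,5} --a--> {0,2,3,4,5}  [seen]
{0,2,3,4,5} --b--> {0,1,2,3,4,5}  [new]
{0,2,3,4,5} --c--> {0,2,3,4,5}  [seen]
{0,1,2,4,5} --a--> {0,1,2,3,4,5}  [seen]
{0,1,2,4,5} --b--> {0,1,2,3,4,5}  [seen]
{0,1,2,4,5} --c--> {0,1,2,3,4,5}  [seen]
{0,2,3,4} --a--> {0,2,3,4,5}  [seen]
{0,2,3,4} --b--> {0,1,2,3,4,5}  [seen]
{0,2,3,4} --c--> {0,2,3,4,5}  [seen]
{2,4,5} --a--> {0,2,3,4,5}  [seen]
{2,4,5} --b--> {0,1,2,4,5}  [seen]
{2,4,5} --c--> {0,3,4}  [new]
{0,1,2,3,4,5} --a--> {0,1,2,3,4,5}  [seen]
{0,1,2,3,4,5} --b--> {0,1,2,3,4,5}  [seen]
{0,1,2,3,4,5} --c--> {0,1,2,3,4,5}  [seen]
{0,3,4} --a--> {0,2,4,5}  [new]
{0,3,4} --b--> {0,1,2,3,4,5}  [seen]
{0,3,4} --c--> {2,3,4,5}  [seen]
{0,2,4,5} --a--> {0,2,3,4,5}  [seen]
{0,2,4,5} --b--> {0,1,2,3,4,5}  [seen]
{0,2,4,5} --c--> {0,2,3,4,5}  [seen]
Reachable DFA states: {0}, {0,2,5}, {2,3,4,5}, {2,3,5}, {0,2,3,4,5}, {0,1,2,4,5}, {0,2,3,4}, {2,4,5}, {0,1,2,3,4,5}, {0,3,4}, {0,2,4,5}.
Accepting DFA states (contain an NFA accepting state): {0,2,5}, {2,3,4,5}, {2,3,5}, {0,2,3,4,5}, {0,1,2,4,5}, {0,2,3,4}, {2,4,5}, {0,1,2,3,4,5}, {0,3,4}, {0,2,4,5}.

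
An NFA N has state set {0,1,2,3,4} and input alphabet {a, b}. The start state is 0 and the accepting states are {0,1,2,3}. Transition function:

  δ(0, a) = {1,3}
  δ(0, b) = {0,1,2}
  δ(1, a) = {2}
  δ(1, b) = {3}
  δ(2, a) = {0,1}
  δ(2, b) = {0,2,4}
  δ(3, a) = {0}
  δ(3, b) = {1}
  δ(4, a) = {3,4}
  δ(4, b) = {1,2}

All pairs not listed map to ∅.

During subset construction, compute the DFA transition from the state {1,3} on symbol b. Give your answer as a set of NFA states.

δ(1,b) = {3}; δ(3,b) = {1}.
Union: {1,3}.

{1,3}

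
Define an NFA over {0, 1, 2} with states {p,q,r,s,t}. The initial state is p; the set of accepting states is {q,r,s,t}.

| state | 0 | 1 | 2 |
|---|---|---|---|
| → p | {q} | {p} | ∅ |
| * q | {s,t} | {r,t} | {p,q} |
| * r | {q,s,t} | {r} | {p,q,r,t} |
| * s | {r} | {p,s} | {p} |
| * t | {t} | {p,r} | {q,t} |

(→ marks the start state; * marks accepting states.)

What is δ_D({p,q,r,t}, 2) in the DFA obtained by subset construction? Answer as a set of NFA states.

{p,q,r,t}

δ(p,2) = ∅; δ(q,2) = {p,q}; δ(r,2) = {p,q,r,t}; δ(t,2) = {q,t}.
Union: {p,q,r,t}.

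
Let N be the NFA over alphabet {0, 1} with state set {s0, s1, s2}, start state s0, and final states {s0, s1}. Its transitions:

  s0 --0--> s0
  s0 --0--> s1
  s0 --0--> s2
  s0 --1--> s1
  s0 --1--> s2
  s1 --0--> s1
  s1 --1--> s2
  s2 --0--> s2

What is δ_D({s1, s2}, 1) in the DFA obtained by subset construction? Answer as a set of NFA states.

{s2}

δ(s1,1) = {s2}; δ(s2,1) = ∅.
Union: {s2}.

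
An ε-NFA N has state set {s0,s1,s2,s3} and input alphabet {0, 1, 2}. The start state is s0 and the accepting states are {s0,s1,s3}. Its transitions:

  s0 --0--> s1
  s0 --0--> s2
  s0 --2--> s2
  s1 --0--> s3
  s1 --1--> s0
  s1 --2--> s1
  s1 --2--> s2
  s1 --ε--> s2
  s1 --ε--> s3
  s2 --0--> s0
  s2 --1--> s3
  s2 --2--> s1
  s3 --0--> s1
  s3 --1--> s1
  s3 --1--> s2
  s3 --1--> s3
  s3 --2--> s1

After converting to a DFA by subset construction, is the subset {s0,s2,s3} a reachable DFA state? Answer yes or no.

no

Start state of the DFA: {s0} (ε-closure of the NFA start).
{s0} --0--> {s1,s2,s3}  [new]
{s0} --1--> ∅  [new]
{s0} --2--> {s2}  [new]
{s1,s2,s3} --0--> {s0,s1,s2,s3}  [new]
{s1,s2,s3} --1--> {s0,s1,s2,s3}  [seen]
{s1,s2,s3} --2--> {s1,s2,s3}  [seen]
∅ --0--> ∅  [seen]
∅ --1--> ∅  [seen]
∅ --2--> ∅  [seen]
{s2} --0--> {s0}  [seen]
{s2} --1--> {s3}  [new]
{s2} --2--> {s1,s2,s3}  [seen]
{s0,s1,s2,s3} --0--> {s0,s1,s2,s3}  [seen]
{s0,s1,s2,s3} --1--> {s0,s1,s2,s3}  [seen]
{s0,s1,s2,s3} --2--> {s1,s2,s3}  [seen]
{s3} --0--> {s1,s2,s3}  [seen]
{s3} --1--> {s1,s2,s3}  [seen]
{s3} --2--> {s1,s2,s3}  [seen]
Reachable DFA states: {s0}, {s1,s2,s3}, ∅, {s2}, {s0,s1,s2,s3}, {s3}.
{s0,s2,s3} is not among them.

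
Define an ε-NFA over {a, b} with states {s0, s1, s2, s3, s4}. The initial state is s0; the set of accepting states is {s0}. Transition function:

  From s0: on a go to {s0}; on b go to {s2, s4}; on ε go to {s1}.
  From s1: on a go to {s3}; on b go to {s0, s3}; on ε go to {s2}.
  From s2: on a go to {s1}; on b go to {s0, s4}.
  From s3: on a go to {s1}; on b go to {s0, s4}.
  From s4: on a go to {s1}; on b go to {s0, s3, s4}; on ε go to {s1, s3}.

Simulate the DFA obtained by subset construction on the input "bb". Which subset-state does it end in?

{s0, s1, s2, s3, s4}

Start: {s0, s1, s2}.
δ(s0,b) = {s2, s4}; δ(s1,b) = {s0, s3}; δ(s2,b) = {s0, s4}.
Union: {s0, s2, s3, s4}.
ε-closure gives {s0, s1, s2, s3, s4}.
After b: {s0, s1, s2, s3, s4}.
δ(s0,b) = {s2, s4}; δ(s1,b) = {s0, s3}; δ(s2,b) = {s0, s4}; δ(s3,b) = {s0, s4}; δ(s4,b) = {s0, s3, s4}.
Union: {s0, s2, s3, s4}.
ε-closure gives {s0, s1, s2, s3, s4}.
After b: {s0, s1, s2, s3, s4}.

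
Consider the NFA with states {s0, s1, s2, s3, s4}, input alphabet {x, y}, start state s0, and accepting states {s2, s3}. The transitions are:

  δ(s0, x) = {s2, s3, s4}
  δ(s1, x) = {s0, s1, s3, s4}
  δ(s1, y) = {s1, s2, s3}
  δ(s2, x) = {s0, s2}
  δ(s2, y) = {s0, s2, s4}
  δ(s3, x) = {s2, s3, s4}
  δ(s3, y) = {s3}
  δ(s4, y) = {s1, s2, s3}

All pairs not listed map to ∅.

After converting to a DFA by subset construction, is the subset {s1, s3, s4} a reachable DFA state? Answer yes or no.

no

Start state of the DFA: {s0}.
{s0} --x--> {s2, s3, s4}  [new]
{s0} --y--> ∅  [new]
{s2, s3, s4} --x--> {s0, s2, s3, s4}  [new]
{s2, s3, s4} --y--> {s0, s1, s2, s3, s4}  [new]
∅ --x--> ∅  [seen]
∅ --y--> ∅  [seen]
{s0, s2, s3, s4} --x--> {s0, s2, s3, s4}  [seen]
{s0, s2, s3, s4} --y--> {s0, s1, s2, s3, s4}  [seen]
{s0, s1, s2, s3, s4} --x--> {s0, s1, s2, s3, s4}  [seen]
{s0, s1, s2, s3, s4} --y--> {s0, s1, s2, s3, s4}  [seen]
Reachable DFA states: {s0}, {s2, s3, s4}, ∅, {s0, s2, s3, s4}, {s0, s1, s2, s3, s4}.
{s1, s3, s4} is not among them.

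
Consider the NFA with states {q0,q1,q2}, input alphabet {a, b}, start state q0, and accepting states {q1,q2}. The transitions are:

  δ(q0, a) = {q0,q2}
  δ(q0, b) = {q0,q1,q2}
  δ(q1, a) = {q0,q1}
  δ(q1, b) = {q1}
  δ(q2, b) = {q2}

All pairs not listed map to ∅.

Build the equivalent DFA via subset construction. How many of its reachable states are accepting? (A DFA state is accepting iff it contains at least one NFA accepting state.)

2

Start state of the DFA: {q0}.
{q0} --a--> {q0,q2}  [new]
{q0} --b--> {q0,q1,q2}  [new]
{q0,q2} --a--> {q0,q2}  [seen]
{q0,q2} --b--> {q0,q1,q2}  [seen]
{q0,q1,q2} --a--> {q0,q1,q2}  [seen]
{q0,q1,q2} --b--> {q0,q1,q2}  [seen]
Reachable DFA states: {q0}, {q0,q2}, {q0,q1,q2}.
Accepting DFA states (contain an NFA accepting state): {q0,q2}, {q0,q1,q2}.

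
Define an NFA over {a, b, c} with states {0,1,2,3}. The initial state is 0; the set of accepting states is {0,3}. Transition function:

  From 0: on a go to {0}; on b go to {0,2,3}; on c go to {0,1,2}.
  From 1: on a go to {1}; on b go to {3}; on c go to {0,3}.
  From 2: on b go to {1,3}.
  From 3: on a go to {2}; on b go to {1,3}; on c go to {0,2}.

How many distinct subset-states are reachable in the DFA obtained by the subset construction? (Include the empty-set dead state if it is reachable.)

6

Start state of the DFA: {0}.
{0} --a--> {0}  [seen]
{0} --b--> {0,2,3}  [new]
{0} --c--> {0,1,2}  [new]
{0,2,3} --a--> {0,2}  [new]
{0,2,3} --b--> {0,1,2,3}  [new]
{0,2,3} --c--> {0,1,2}  [seen]
{0,1,2} --a--> {0,1}  [new]
{0,1,2} --b--> {0,1,2,3}  [seen]
{0,1,2} --c--> {0,1,2,3}  [seen]
{0,2} --a--> {0}  [seen]
{0,2} --b--> {0,1,2,3}  [seen]
{0,2} --c--> {0,1,2}  [seen]
{0,1,2,3} --a--> {0,1,2}  [seen]
{0,1,2,3} --b--> {0,1,2,3}  [seen]
{0,1,2,3} --c--> {0,1,2,3}  [seen]
{0,1} --a--> {0,1}  [seen]
{0,1} --b--> {0,2,3}  [seen]
{0,1} --c--> {0,1,2,3}  [seen]
Reachable DFA states: {0}, {0,2,3}, {0,1,2}, {0,2}, {0,1,2,3}, {0,1}.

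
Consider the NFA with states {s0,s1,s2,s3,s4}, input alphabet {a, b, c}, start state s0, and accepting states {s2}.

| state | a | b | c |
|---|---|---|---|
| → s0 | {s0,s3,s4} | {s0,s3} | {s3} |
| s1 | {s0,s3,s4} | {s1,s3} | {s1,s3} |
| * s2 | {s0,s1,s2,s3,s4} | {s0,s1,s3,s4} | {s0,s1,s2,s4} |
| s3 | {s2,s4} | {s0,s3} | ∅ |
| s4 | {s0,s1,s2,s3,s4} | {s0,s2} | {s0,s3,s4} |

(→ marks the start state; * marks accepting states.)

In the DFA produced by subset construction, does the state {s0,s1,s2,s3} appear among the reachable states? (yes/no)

yes

Start state of the DFA: {s0}.
{s0} --a--> {s0,s3,s4}  [new]
{s0} --b--> {s0,s3}  [new]
{s0} --c--> {s3}  [new]
{s0,s3,s4} --a--> {s0,s1,s2,s3,s4}  [new]
{s0,s3,s4} --b--> {s0,s2,s3}  [new]
{s0,s3,s4} --c--> {s0,s3,s4}  [seen]
{s0,s3} --a--> {s0,s2,s3,s4}  [new]
{s0,s3} --b--> {s0,s3}  [seen]
{s0,s3} --c--> {s3}  [seen]
{s3} --a--> {s2,s4}  [new]
{s3} --b--> {s0,s3}  [seen]
{s3} --c--> ∅  [new]
{s0,s1,s2,s3,s4} --a--> {s0,s1,s2,s3,s4}  [seen]
{s0,s1,s2,s3,s4} --b--> {s0,s1,s2,s3,s4}  [seen]
{s0,s1,s2,s3,s4} --c--> {s0,s1,s2,s3,s4}  [seen]
{s0,s2,s3} --a--> {s0,s1,s2,s3,s4}  [seen]
{s0,s2,s3} --b--> {s0,s1,s3,s4}  [new]
{s0,s2,s3} --c--> {s0,s1,s2,s3,s4}  [seen]
{s0,s2,s3,s4} --a--> {s0,s1,s2,s3,s4}  [seen]
{s0,s2,s3,s4} --b--> {s0,s1,s2,s3,s4}  [seen]
{s0,s2,s3,s4} --c--> {s0,s1,s2,s3,s4}  [seen]
{s2,s4} --a--> {s0,s1,s2,s3,s4}  [seen]
{s2,s4} --b--> {s0,s1,s2,s3,s4}  [seen]
{s2,s4} --c--> {s0,s1,s2,s3,s4}  [seen]
∅ --a--> ∅  [seen]
∅ --b--> ∅  [seen]
∅ --c--> ∅  [seen]
{s0,s1,s3,s4} --a--> {s0,s1,s2,s3,s4}  [seen]
{s0,s1,s3,s4} --b--> {s0,s1,s2,s3}  [new]
{s0,s1,s3,s4} --c--> {s0,s1,s3,s4}  [seen]
{s0,s1,s2,s3} --a--> {s0,s1,s2,s3,s4}  [seen]
{s0,s1,s2,s3} --b--> {s0,s1,s3,s4}  [seen]
{s0,s1,s2,s3} --c--> {s0,s1,s2,s3,s4}  [seen]
Reachable DFA states: {s0}, {s0,s3,s4}, {s0,s3}, {s3}, {s0,s1,s2,s3,s4}, {s0,s2,s3}, {s0,s2,s3,s4}, {s2,s4}, ∅, {s0,s1,s3,s4}, {s0,s1,s2,s3}.
{s0,s1,s2,s3} is among them.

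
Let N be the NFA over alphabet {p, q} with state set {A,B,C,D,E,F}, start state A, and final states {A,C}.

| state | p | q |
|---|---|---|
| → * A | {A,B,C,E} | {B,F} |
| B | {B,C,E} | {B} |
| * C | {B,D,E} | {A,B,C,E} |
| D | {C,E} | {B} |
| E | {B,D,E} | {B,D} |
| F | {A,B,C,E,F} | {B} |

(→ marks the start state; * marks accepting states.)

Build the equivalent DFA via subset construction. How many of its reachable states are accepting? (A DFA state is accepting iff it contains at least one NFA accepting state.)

Start state of the DFA: {A}.
{A} --p--> {A,B,C,E}  [new]
{A} --q--> {B,F}  [new]
{A,B,C,E} --p--> {A,B,C,D,E}  [new]
{A,B,C,E} --q--> {A,B,C,D,E,F}  [new]
{B,F} --p--> {A,B,C,E,F}  [new]
{B,F} --q--> {B}  [new]
{A,B,C,D,E} --p--> {A,B,C,D,E}  [seen]
{A,B,C,D,E} --q--> {A,B,C,D,E,F}  [seen]
{A,B,C,D,E,F} --p--> {A,B,C,D,E,F}  [seen]
{A,B,C,D,E,F} --q--> {A,B,C,D,E,F}  [seen]
{A,B,C,E,F} --p--> {A,B,C,D,E,F}  [seen]
{A,B,C,E,F} --q--> {A,B,C,D,E,F}  [seen]
{B} --p--> {B,C,E}  [new]
{B} --q--> {B}  [seen]
{B,C,E} --p--> {B,C,D,E}  [new]
{B,C,E} --q--> {A,B,C,D,E}  [seen]
{B,C,D,E} --p--> {B,C,D,E}  [seen]
{B,C,D,E} --q--> {A,B,C,D,E}  [seen]
Reachable DFA states: {A}, {A,B,C,E}, {B,F}, {A,B,C,D,E}, {A,B,C,D,E,F}, {A,B,C,E,F}, {B}, {B,C,E}, {B,C,D,E}.
Accepting DFA states (contain an NFA accepting state): {A}, {A,B,C,E}, {A,B,C,D,E}, {A,B,C,D,E,F}, {A,B,C,E,F}, {B,C,E}, {B,C,D,E}.

7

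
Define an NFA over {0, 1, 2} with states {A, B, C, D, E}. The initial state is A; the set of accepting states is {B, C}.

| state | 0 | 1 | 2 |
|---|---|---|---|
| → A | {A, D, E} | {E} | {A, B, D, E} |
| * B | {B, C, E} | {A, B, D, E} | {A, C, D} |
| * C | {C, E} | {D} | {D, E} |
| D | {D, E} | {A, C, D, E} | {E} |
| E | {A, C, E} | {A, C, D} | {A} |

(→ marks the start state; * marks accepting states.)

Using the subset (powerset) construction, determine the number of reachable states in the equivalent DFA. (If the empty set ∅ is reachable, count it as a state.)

Start state of the DFA: {A}.
{A} --0--> {A, D, E}  [new]
{A} --1--> {E}  [new]
{A} --2--> {A, B, D, E}  [new]
{A, D, E} --0--> {A, C, D, E}  [new]
{A, D, E} --1--> {A, C, D, E}  [seen]
{A, D, E} --2--> {A, B, D, E}  [seen]
{E} --0--> {A, C, E}  [new]
{E} --1--> {A, C, D}  [new]
{E} --2--> {A}  [seen]
{A, B, D, E} --0--> {A, B, C, D, E}  [new]
{A, B, D, E} --1--> {A, B, C, D, E}  [seen]
{A, B, D, E} --2--> {A, B, C, D, E}  [seen]
{A, C, D, E} --0--> {A, C, D, E}  [seen]
{A, C, D, E} --1--> {A, C, D, E}  [seen]
{A, C, D, E} --2--> {A, B, D, E}  [seen]
{A, C, E} --0--> {A, C, D, E}  [seen]
{A, C, E} --1--> {A, C, D, E}  [seen]
{A, C, E} --2--> {A, B, D, E}  [seen]
{A, C, D} --0--> {A, C, D, E}  [seen]
{A, C, D} --1--> {A, C, D, E}  [seen]
{A, C, D} --2--> {A, B, D, E}  [seen]
{A, B, C, D, E} --0--> {A, B, C, D, E}  [seen]
{A, B, C, D, E} --1--> {A, B, C, D, E}  [seen]
{A, B, C, D, E} --2--> {A, B, C, D, E}  [seen]
Reachable DFA states: {A}, {A, D, E}, {E}, {A, B, D, E}, {A, C, D, E}, {A, C, E}, {A, C, D}, {A, B, C, D, E}.

8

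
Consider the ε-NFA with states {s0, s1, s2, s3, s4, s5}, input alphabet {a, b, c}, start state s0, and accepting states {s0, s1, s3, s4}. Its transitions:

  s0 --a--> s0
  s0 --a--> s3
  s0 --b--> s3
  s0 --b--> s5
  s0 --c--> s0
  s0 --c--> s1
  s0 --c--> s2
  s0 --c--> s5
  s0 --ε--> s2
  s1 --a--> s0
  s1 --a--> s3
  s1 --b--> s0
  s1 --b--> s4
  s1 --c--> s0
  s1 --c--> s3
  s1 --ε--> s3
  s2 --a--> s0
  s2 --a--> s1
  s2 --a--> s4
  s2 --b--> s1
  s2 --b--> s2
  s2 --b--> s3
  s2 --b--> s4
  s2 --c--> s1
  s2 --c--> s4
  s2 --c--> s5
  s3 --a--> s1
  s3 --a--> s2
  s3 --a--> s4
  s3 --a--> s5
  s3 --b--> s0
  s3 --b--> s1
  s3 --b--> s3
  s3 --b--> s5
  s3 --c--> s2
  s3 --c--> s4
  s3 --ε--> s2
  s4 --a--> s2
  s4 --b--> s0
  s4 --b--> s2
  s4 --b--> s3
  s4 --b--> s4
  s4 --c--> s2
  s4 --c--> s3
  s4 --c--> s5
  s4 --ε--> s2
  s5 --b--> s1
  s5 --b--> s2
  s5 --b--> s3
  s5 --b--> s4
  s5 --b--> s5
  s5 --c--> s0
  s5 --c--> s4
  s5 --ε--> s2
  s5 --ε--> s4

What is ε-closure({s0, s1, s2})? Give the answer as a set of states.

Begin with {s0, s1, s2}.
s1 →ε {s3}; add s3.
ε-closure = {s0, s1, s2, s3}.

{s0, s1, s2, s3}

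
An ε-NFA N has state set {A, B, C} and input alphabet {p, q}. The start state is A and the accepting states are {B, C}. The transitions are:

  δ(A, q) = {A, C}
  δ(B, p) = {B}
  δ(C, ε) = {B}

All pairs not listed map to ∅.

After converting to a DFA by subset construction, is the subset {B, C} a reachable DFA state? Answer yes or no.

no

Start state of the DFA: {A} (ε-closure of the NFA start).
{A} --p--> ∅  [new]
{A} --q--> {A, B, C}  [new]
∅ --p--> ∅  [seen]
∅ --q--> ∅  [seen]
{A, B, C} --p--> {B}  [new]
{A, B, C} --q--> {A, B, C}  [seen]
{B} --p--> {B}  [seen]
{B} --q--> ∅  [seen]
Reachable DFA states: {A}, ∅, {A, B, C}, {B}.
{B, C} is not among them.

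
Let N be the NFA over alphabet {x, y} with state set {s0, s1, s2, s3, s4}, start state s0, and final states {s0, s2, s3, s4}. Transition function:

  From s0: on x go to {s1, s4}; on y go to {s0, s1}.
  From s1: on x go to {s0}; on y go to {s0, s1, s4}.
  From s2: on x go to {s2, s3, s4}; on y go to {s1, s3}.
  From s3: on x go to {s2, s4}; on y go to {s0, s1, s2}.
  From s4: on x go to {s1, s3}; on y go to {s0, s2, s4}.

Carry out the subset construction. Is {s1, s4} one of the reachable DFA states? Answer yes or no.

yes

Start state of the DFA: {s0}.
{s0} --x--> {s1, s4}  [new]
{s0} --y--> {s0, s1}  [new]
{s1, s4} --x--> {s0, s1, s3}  [new]
{s1, s4} --y--> {s0, s1, s2, s4}  [new]
{s0, s1} --x--> {s0, s1, s4}  [new]
{s0, s1} --y--> {s0, s1, s4}  [seen]
{s0, s1, s3} --x--> {s0, s1, s2, s4}  [seen]
{s0, s1, s3} --y--> {s0, s1, s2, s4}  [seen]
{s0, s1, s2, s4} --x--> {s0, s1, s2, s3, s4}  [new]
{s0, s1, s2, s4} --y--> {s0, s1, s2, s3, s4}  [seen]
{s0, s1, s4} --x--> {s0, s1, s3, s4}  [new]
{s0, s1, s4} --y--> {s0, s1, s2, s4}  [seen]
{s0, s1, s2, s3, s4} --x--> {s0, s1, s2, s3, s4}  [seen]
{s0, s1, s2, s3, s4} --y--> {s0, s1, s2, s3, s4}  [seen]
{s0, s1, s3, s4} --x--> {s0, s1, s2, s3, s4}  [seen]
{s0, s1, s3, s4} --y--> {s0, s1, s2, s4}  [seen]
Reachable DFA states: {s0}, {s1, s4}, {s0, s1}, {s0, s1, s3}, {s0, s1, s2, s4}, {s0, s1, s4}, {s0, s1, s2, s3, s4}, {s0, s1, s3, s4}.
{s1, s4} is among them.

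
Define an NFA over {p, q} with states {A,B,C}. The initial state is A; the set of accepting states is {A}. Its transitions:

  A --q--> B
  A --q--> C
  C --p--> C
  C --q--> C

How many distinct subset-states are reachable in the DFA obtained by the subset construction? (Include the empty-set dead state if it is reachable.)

4

Start state of the DFA: {A}.
{A} --p--> ∅  [new]
{A} --q--> {B,C}  [new]
∅ --p--> ∅  [seen]
∅ --q--> ∅  [seen]
{B,C} --p--> {C}  [new]
{B,C} --q--> {C}  [seen]
{C} --p--> {C}  [seen]
{C} --q--> {C}  [seen]
Reachable DFA states: {A}, ∅, {B,C}, {C}.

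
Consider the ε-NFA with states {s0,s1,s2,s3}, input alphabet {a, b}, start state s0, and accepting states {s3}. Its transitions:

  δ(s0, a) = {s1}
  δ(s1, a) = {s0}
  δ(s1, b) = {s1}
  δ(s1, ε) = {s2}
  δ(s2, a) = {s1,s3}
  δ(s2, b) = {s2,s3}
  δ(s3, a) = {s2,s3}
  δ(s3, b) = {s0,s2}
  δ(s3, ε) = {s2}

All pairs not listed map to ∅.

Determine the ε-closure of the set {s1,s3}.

Begin with {s1,s3}.
s1 →ε {s2}; add s2.
ε-closure = {s1,s2,s3}.

{s1,s2,s3}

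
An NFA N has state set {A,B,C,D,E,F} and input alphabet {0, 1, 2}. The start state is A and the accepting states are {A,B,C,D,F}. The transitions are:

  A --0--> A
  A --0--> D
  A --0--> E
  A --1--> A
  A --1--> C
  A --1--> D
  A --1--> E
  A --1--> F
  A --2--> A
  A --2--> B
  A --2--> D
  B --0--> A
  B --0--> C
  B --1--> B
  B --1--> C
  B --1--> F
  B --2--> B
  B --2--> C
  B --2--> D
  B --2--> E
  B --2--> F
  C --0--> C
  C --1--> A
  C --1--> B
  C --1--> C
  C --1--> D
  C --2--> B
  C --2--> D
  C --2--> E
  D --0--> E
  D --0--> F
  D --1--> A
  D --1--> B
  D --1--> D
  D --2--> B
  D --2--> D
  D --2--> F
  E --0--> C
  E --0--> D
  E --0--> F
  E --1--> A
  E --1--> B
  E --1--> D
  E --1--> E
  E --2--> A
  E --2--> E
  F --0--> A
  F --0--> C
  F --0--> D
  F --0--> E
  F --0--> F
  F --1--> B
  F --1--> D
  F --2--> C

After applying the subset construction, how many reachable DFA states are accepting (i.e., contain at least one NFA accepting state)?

6

Start state of the DFA: {A}.
{A} --0--> {A,D,E}  [new]
{A} --1--> {A,C,D,E,F}  [new]
{A} --2--> {A,B,D}  [new]
{A,D,E} --0--> {A,C,D,E,F}  [seen]
{A,D,E} --1--> {A,B,C,D,E,F}  [new]
{A,D,E} --2--> {A,B,D,E,F}  [new]
{A,C,D,E,F} --0--> {A,C,D,E,F}  [seen]
{A,C,D,E,F} --1--> {A,B,C,D,E,F}  [seen]
{A,C,D,E,F} --2--> {A,B,C,D,E,F}  [seen]
{A,B,D} --0--> {A,C,D,E,F}  [seen]
{A,B,D} --1--> {A,B,C,D,E,F}  [seen]
{A,B,D} --2--> {A,B,C,D,E,F}  [seen]
{A,B,C,D,E,F} --0--> {A,C,D,E,F}  [seen]
{A,B,C,D,E,F} --1--> {A,B,C,D,E,F}  [seen]
{A,B,C,D,E,F} --2--> {A,B,C,D,E,F}  [seen]
{A,B,D,E,F} --0--> {A,C,D,E,F}  [seen]
{A,B,D,E,F} --1--> {A,B,C,D,E,F}  [seen]
{A,B,D,E,F} --2--> {A,B,C,D,E,F}  [seen]
Reachable DFA states: {A}, {A,D,E}, {A,C,D,E,F}, {A,B,D}, {A,B,C,D,E,F}, {A,B,D,E,F}.
Accepting DFA states (contain an NFA accepting state): {A}, {A,D,E}, {A,C,D,E,F}, {A,B,D}, {A,B,C,D,E,F}, {A,B,D,E,F}.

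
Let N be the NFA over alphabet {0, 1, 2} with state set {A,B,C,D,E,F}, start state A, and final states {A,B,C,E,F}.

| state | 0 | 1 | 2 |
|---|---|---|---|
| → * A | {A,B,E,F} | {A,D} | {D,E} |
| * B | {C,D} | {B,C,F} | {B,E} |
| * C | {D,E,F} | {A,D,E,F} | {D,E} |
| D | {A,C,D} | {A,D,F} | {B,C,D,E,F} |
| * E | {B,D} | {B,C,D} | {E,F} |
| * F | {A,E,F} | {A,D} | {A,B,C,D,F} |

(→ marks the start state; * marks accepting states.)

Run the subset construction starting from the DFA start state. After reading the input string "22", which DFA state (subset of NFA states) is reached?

{B,C,D,E,F}

Start: {A}.
δ(A,2) = {D,E}.
Union: {D,E}.
After 2: {D,E}.
δ(D,2) = {B,C,D,E,F}; δ(E,2) = {E,F}.
Union: {B,C,D,E,F}.
After 2: {B,C,D,E,F}.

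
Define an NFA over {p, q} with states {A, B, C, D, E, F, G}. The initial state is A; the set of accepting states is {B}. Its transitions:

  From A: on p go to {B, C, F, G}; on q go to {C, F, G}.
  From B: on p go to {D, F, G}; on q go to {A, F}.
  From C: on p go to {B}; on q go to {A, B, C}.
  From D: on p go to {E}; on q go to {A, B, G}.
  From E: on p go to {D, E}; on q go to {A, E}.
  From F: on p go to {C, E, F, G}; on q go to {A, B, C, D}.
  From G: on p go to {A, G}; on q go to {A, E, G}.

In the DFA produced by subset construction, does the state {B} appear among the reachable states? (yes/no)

Start state of the DFA: {A}.
{A} --p--> {B, C, F, G}  [new]
{A} --q--> {C, F, G}  [new]
{B, C, F, G} --p--> {A, B, C, D, E, F, G}  [new]
{B, C, F, G} --q--> {A, B, C, D, E, F, G}  [seen]
{C, F, G} --p--> {A, B, C, E, F, G}  [new]
{C, F, G} --q--> {A, B, C, D, E, G}  [new]
{A, B, C, D, E, F, G} --p--> {A, B, C, D, E, F, G}  [seen]
{A, B, C, D, E, F, G} --q--> {A, B, C, D, E, F, G}  [seen]
{A, B, C, E, F, G} --p--> {A, B, C, D, E, F, G}  [seen]
{A, B, C, E, F, G} --q--> {A, B, C, D, E, F, G}  [seen]
{A, B, C, D, E, G} --p--> {A, B, C, D, E, F, G}  [seen]
{A, B, C, D, E, G} --q--> {A, B, C, E, F, G}  [seen]
Reachable DFA states: {A}, {B, C, F, G}, {C, F, G}, {A, B, C, D, E, F, G}, {A, B, C, E, F, G}, {A, B, C, D, E, G}.
{B} is not among them.

no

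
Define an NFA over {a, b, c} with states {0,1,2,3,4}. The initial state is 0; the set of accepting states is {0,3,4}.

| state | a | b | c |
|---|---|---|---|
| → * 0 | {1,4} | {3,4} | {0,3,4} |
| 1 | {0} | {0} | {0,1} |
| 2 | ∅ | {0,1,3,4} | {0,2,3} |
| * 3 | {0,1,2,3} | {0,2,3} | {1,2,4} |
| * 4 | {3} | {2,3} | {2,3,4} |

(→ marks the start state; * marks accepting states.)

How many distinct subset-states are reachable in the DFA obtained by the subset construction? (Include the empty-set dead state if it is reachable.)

Start state of the DFA: {0}.
{0} --a--> {1,4}  [new]
{0} --b--> {3,4}  [new]
{0} --c--> {0,3,4}  [new]
{1,4} --a--> {0,3}  [new]
{1,4} --b--> {0,2,3}  [new]
{1,4} --c--> {0,1,2,3,4}  [new]
{3,4} --a--> {0,1,2,3}  [new]
{3,4} --b--> {0,2,3}  [seen]
{3,4} --c--> {1,2,3,4}  [new]
{0,3,4} --a--> {0,1,2,3,4}  [seen]
{0,3,4} --b--> {0,2,3,4}  [new]
{0,3,4} --c--> {0,1,2,3,4}  [seen]
{0,3} --a--> {0,1,2,3,4}  [seen]
{0,3} --b--> {0,2,3,4}  [seen]
{0,3} --c--> {0,1,2,3,4}  [seen]
{0,2,3} --a--> {0,1,2,3,4}  [seen]
{0,2,3} --b--> {0,1,2,3,4}  [seen]
{0,2,3} --c--> {0,1,2,3,4}  [seen]
{0,1,2,3,4} --a--> {0,1,2,3,4}  [seen]
{0,1,2,3,4} --b--> {0,1,2,3,4}  [seen]
{0,1,2,3,4} --c--> {0,1,2,3,4}  [seen]
{0,1,2,3} --a--> {0,1,2,3,4}  [seen]
{0,1,2,3} --b--> {0,1,2,3,4}  [seen]
{0,1,2,3} --c--> {0,1,2,3,4}  [seen]
{1,2,3,4} --a--> {0,1,2,3}  [seen]
{1,2,3,4} --b--> {0,1,2,3,4}  [seen]
{1,2,3,4} --c--> {0,1,2,3,4}  [seen]
{0,2,3,4} --a--> {0,1,2,3,4}  [seen]
{0,2,3,4} --b--> {0,1,2,3,4}  [seen]
{0,2,3,4} --c--> {0,1,2,3,4}  [seen]
Reachable DFA states: {0}, {1,4}, {3,4}, {0,3,4}, {0,3}, {0,2,3}, {0,1,2,3,4}, {0,1,2,3}, {1,2,3,4}, {0,2,3,4}.

10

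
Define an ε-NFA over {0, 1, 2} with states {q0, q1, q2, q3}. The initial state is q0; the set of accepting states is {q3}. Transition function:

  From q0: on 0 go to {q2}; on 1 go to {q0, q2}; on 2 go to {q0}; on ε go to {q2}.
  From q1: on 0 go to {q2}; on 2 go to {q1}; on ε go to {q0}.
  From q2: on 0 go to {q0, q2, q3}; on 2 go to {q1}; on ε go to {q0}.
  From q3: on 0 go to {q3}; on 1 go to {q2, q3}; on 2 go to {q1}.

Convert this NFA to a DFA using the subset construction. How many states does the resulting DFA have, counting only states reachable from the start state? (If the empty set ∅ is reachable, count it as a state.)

3

Start state of the DFA: {q0, q2} (ε-closure of the NFA start).
{q0, q2} --0--> {q0, q2, q3}  [new]
{q0, q2} --1--> {q0, q2}  [seen]
{q0, q2} --2--> {q0, q1, q2}  [new]
{q0, q2, q3} --0--> {q0, q2, q3}  [seen]
{q0, q2, q3} --1--> {q0, q2, q3}  [seen]
{q0, q2, q3} --2--> {q0, q1, q2}  [seen]
{q0, q1, q2} --0--> {q0, q2, q3}  [seen]
{q0, q1, q2} --1--> {q0, q2}  [seen]
{q0, q1, q2} --2--> {q0, q1, q2}  [seen]
Reachable DFA states: {q0, q2}, {q0, q2, q3}, {q0, q1, q2}.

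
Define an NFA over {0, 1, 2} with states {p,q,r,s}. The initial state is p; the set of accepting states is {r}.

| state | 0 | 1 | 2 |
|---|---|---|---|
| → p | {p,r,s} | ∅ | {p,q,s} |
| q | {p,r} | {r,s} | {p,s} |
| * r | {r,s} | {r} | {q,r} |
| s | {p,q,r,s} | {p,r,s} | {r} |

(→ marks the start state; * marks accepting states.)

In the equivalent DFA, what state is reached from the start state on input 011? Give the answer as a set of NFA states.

Start: {p}.
δ(p,0) = {p,r,s}.
Union: {p,r,s}.
After 0: {p,r,s}.
δ(p,1) = ∅; δ(r,1) = {r}; δ(s,1) = {p,r,s}.
Union: {p,r,s}.
After 1: {p,r,s}.
δ(p,1) = ∅; δ(r,1) = {r}; δ(s,1) = {p,r,s}.
Union: {p,r,s}.
After 1: {p,r,s}.

{p,r,s}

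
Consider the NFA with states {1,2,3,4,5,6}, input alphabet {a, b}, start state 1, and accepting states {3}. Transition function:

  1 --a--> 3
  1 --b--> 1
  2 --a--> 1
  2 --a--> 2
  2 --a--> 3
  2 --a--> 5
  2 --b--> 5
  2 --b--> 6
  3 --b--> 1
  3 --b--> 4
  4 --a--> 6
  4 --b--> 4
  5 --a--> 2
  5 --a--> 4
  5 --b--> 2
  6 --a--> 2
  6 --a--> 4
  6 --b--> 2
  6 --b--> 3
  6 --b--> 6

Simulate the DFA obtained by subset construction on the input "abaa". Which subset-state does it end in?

Start: {1}.
δ(1,a) = {3}.
Union: {3}.
After a: {3}.
δ(3,b) = {1,4}.
Union: {1,4}.
After b: {1,4}.
δ(1,a) = {3}; δ(4,a) = {6}.
Union: {3,6}.
After a: {3,6}.
δ(3,a) = ∅; δ(6,a) = {2,4}.
Union: {2,4}.
After a: {2,4}.

{2,4}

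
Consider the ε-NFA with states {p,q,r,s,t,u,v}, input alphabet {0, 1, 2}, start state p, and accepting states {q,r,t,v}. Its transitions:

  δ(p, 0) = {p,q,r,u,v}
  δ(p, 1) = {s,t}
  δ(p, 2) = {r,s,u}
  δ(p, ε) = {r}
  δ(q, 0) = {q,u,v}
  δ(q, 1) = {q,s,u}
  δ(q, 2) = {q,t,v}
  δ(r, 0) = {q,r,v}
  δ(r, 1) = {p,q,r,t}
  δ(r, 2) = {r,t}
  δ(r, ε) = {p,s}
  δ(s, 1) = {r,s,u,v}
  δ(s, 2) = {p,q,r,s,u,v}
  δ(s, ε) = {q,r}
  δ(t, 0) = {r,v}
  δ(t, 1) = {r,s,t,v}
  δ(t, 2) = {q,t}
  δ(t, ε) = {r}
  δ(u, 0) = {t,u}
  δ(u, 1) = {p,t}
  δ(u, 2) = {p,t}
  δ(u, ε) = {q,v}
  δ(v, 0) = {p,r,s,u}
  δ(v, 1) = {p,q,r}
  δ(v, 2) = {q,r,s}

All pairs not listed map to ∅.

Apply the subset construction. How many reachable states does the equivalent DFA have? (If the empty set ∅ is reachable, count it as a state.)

Start state of the DFA: {p,q,r,s} (ε-closure of the NFA start).
{p,q,r,s} --0--> {p,q,r,s,u,v}  [new]
{p,q,r,s} --1--> {p,q,r,s,t,u,v}  [new]
{p,q,r,s} --2--> {p,q,r,s,t,u,v}  [seen]
{p,q,r,s,u,v} --0--> {p,q,r,s,t,u,v}  [seen]
{p,q,r,s,u,v} --1--> {p,q,r,s,t,u,v}  [seen]
{p,q,r,s,u,v} --2--> {p,q,r,s,t,u,v}  [seen]
{p,q,r,s,t,u,v} --0--> {p,q,r,s,t,u,v}  [seen]
{p,q,r,s,t,u,v} --1--> {p,q,r,s,t,u,v}  [seen]
{p,q,r,s,t,u,v} --2--> {p,q,r,s,t,u,v}  [seen]
Reachable DFA states: {p,q,r,s}, {p,q,r,s,u,v}, {p,q,r,s,t,u,v}.

3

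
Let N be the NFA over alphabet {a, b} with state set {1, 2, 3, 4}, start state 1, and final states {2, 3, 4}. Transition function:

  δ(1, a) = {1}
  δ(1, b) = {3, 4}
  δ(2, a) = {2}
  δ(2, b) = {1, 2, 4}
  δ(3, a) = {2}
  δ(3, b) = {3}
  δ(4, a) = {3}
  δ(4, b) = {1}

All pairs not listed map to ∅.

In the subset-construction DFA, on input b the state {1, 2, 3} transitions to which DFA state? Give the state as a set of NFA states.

{1, 2, 3, 4}

δ(1,b) = {3, 4}; δ(2,b) = {1, 2, 4}; δ(3,b) = {3}.
Union: {1, 2, 3, 4}.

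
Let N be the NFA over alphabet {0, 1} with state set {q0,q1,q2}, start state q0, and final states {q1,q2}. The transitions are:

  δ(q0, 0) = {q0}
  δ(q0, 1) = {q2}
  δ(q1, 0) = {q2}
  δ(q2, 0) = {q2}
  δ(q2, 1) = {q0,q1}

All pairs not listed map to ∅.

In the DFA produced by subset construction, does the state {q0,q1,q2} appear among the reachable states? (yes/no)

Start state of the DFA: {q0}.
{q0} --0--> {q0}  [seen]
{q0} --1--> {q2}  [new]
{q2} --0--> {q2}  [seen]
{q2} --1--> {q0,q1}  [new]
{q0,q1} --0--> {q0,q2}  [new]
{q0,q1} --1--> {q2}  [seen]
{q0,q2} --0--> {q0,q2}  [seen]
{q0,q2} --1--> {q0,q1,q2}  [new]
{q0,q1,q2} --0--> {q0,q2}  [seen]
{q0,q1,q2} --1--> {q0,q1,q2}  [seen]
Reachable DFA states: {q0}, {q2}, {q0,q1}, {q0,q2}, {q0,q1,q2}.
{q0,q1,q2} is among them.

yes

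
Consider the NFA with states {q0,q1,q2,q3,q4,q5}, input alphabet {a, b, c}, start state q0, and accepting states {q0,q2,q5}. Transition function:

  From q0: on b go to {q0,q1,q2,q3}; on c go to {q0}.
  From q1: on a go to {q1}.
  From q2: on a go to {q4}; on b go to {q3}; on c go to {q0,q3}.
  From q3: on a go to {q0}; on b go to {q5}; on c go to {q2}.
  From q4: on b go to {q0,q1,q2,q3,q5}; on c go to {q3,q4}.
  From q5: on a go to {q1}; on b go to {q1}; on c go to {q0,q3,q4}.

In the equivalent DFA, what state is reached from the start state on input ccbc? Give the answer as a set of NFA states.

Start: {q0}.
δ(q0,c) = {q0}.
Union: {q0}.
After c: {q0}.
δ(q0,c) = {q0}.
Union: {q0}.
After c: {q0}.
δ(q0,b) = {q0,q1,q2,q3}.
Union: {q0,q1,q2,q3}.
After b: {q0,q1,q2,q3}.
δ(q0,c) = {q0}; δ(q1,c) = ∅; δ(q2,c) = {q0,q3}; δ(q3,c) = {q2}.
Union: {q0,q2,q3}.
After c: {q0,q2,q3}.

{q0,q2,q3}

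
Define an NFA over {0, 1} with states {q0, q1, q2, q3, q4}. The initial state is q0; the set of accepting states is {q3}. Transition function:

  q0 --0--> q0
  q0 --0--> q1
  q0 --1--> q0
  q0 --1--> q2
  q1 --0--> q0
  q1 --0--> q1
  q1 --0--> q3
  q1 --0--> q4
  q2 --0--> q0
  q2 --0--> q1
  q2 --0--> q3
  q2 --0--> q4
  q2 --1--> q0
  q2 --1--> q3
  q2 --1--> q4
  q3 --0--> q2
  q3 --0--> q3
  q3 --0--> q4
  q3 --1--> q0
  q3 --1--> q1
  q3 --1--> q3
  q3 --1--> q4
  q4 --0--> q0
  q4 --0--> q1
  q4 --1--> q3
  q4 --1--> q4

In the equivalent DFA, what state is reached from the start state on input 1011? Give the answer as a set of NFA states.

{q0, q1, q2, q3, q4}

Start: {q0}.
δ(q0,1) = {q0, q2}.
Union: {q0, q2}.
After 1: {q0, q2}.
δ(q0,0) = {q0, q1}; δ(q2,0) = {q0, q1, q3, q4}.
Union: {q0, q1, q3, q4}.
After 0: {q0, q1, q3, q4}.
δ(q0,1) = {q0, q2}; δ(q1,1) = ∅; δ(q3,1) = {q0, q1, q3, q4}; δ(q4,1) = {q3, q4}.
Union: {q0, q1, q2, q3, q4}.
After 1: {q0, q1, q2, q3, q4}.
δ(q0,1) = {q0, q2}; δ(q1,1) = ∅; δ(q2,1) = {q0, q3, q4}; δ(q3,1) = {q0, q1, q3, q4}; δ(q4,1) = {q3, q4}.
Union: {q0, q1, q2, q3, q4}.
After 1: {q0, q1, q2, q3, q4}.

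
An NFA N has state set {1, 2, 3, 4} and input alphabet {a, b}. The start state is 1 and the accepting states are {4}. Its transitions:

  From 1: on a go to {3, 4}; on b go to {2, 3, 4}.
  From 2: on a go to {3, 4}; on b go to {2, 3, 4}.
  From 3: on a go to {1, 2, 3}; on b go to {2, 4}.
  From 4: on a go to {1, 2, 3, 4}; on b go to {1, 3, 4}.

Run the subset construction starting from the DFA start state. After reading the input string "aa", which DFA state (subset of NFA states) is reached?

{1, 2, 3, 4}

Start: {1}.
δ(1,a) = {3, 4}.
Union: {3, 4}.
After a: {3, 4}.
δ(3,a) = {1, 2, 3}; δ(4,a) = {1, 2, 3, 4}.
Union: {1, 2, 3, 4}.
After a: {1, 2, 3, 4}.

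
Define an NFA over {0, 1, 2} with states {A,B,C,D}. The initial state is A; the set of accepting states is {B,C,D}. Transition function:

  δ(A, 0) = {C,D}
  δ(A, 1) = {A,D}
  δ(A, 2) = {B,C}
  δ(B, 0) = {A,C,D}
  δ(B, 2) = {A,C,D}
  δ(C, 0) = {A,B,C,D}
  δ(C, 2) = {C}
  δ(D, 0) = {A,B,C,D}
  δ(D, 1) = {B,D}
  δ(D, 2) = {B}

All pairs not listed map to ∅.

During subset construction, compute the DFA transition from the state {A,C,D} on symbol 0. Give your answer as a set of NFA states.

δ(A,0) = {C,D}; δ(C,0) = {A,B,C,D}; δ(D,0) = {A,B,C,D}.
Union: {A,B,C,D}.

{A,B,C,D}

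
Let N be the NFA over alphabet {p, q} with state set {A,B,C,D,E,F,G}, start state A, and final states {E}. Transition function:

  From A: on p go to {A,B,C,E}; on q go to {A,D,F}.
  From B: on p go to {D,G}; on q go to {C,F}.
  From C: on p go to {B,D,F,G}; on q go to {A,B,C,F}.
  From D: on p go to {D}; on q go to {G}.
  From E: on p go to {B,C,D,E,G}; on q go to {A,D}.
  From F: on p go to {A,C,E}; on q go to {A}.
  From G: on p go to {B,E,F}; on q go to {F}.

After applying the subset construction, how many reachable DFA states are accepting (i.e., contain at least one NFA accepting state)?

4

Start state of the DFA: {A}.
{A} --p--> {A,B,C,E}  [new]
{A} --q--> {A,D,F}  [new]
{A,B,C,E} --p--> {A,B,C,D,E,F,G}  [new]
{A,B,C,E} --q--> {A,B,C,D,F}  [new]
{A,D,F} --p--> {A,B,C,D,E}  [new]
{A,D,F} --q--> {A,D,F,G}  [new]
{A,B,C,D,E,F,G} --p--> {A,B,C,D,E,F,G}  [seen]
{A,B,C,D,E,F,G} --q--> {A,B,C,D,F,G}  [new]
{A,B,C,D,F} --p--> {A,B,C,D,E,F,G}  [seen]
{A,B,C,D,F} --q--> {A,B,C,D,F,G}  [seen]
{A,B,C,D,E} --p--> {A,B,C,D,E,F,G}  [seen]
{A,B,C,D,E} --q--> {A,B,C,D,F,G}  [seen]
{A,D,F,G} --p--> {A,B,C,D,E,F}  [new]
{A,D,F,G} --q--> {A,D,F,G}  [seen]
{A,B,C,D,F,G} --p--> {A,B,C,D,E,F,G}  [seen]
{A,B,C,D,F,G} --q--> {A,B,C,D,F,G}  [seen]
{A,B,C,D,E,F} --p--> {A,B,C,D,E,F,G}  [seen]
{A,B,C,D,E,F} --q--> {A,B,C,D,F,G}  [seen]
Reachable DFA states: {A}, {A,B,C,E}, {A,D,F}, {A,B,C,D,E,F,G}, {A,B,C,D,F}, {A,B,C,D,E}, {A,D,F,G}, {A,B,C,D,F,G}, {A,B,C,D,E,F}.
Accepting DFA states (contain an NFA accepting state): {A,B,C,E}, {A,B,C,D,E,F,G}, {A,B,C,D,E}, {A,B,C,D,E,F}.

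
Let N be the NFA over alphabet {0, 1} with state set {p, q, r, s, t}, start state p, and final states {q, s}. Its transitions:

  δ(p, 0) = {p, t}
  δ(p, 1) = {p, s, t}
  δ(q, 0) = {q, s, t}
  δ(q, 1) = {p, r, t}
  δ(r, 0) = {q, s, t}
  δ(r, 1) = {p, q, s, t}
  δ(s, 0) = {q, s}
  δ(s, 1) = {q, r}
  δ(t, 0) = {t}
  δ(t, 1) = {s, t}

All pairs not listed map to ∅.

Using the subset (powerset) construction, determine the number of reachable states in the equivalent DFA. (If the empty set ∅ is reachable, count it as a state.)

Start state of the DFA: {p}.
{p} --0--> {p, t}  [new]
{p} --1--> {p, s, t}  [new]
{p, t} --0--> {p, t}  [seen]
{p, t} --1--> {p, s, t}  [seen]
{p, s, t} --0--> {p, q, s, t}  [new]
{p, s, t} --1--> {p, q, r, s, t}  [new]
{p, q, s, t} --0--> {p, q, s, t}  [seen]
{p, q, s, t} --1--> {p, q, r, s, t}  [seen]
{p, q, r, s, t} --0--> {p, q, s, t}  [seen]
{p, q, r, s, t} --1--> {p, q, r, s, t}  [seen]
Reachable DFA states: {p}, {p, t}, {p, s, t}, {p, q, s, t}, {p, q, r, s, t}.

5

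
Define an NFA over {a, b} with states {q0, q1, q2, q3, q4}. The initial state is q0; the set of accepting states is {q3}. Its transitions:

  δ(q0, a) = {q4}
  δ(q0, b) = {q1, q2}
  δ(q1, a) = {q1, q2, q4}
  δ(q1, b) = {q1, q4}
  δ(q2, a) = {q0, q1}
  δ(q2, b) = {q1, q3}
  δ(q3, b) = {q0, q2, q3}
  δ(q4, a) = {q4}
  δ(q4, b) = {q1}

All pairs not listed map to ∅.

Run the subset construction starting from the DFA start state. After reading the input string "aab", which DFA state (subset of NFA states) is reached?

{q1}

Start: {q0}.
δ(q0,a) = {q4}.
Union: {q4}.
After a: {q4}.
δ(q4,a) = {q4}.
Union: {q4}.
After a: {q4}.
δ(q4,b) = {q1}.
Union: {q1}.
After b: {q1}.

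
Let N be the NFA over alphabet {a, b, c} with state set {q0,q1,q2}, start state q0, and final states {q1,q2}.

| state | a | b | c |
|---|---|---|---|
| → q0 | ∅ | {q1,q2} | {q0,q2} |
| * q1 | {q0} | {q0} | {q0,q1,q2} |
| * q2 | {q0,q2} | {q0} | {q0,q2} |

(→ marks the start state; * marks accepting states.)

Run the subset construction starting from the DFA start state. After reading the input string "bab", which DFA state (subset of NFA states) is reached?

Start: {q0}.
δ(q0,b) = {q1,q2}.
Union: {q1,q2}.
After b: {q1,q2}.
δ(q1,a) = {q0}; δ(q2,a) = {q0,q2}.
Union: {q0,q2}.
After a: {q0,q2}.
δ(q0,b) = {q1,q2}; δ(q2,b) = {q0}.
Union: {q0,q1,q2}.
After b: {q0,q1,q2}.

{q0,q1,q2}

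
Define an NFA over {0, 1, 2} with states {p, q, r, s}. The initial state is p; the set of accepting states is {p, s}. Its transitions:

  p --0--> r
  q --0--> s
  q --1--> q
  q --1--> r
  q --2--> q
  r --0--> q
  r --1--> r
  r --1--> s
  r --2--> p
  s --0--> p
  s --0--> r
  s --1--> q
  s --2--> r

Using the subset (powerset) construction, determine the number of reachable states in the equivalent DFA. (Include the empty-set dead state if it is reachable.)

14

Start state of the DFA: {p}.
{p} --0--> {r}  [new]
{p} --1--> ∅  [new]
{p} --2--> ∅  [seen]
{r} --0--> {q}  [new]
{r} --1--> {r, s}  [new]
{r} --2--> {p}  [seen]
∅ --0--> ∅  [seen]
∅ --1--> ∅  [seen]
∅ --2--> ∅  [seen]
{q} --0--> {s}  [new]
{q} --1--> {q, r}  [new]
{q} --2--> {q}  [seen]
{r, s} --0--> {p, q, r}  [new]
{r, s} --1--> {q, r, s}  [new]
{r, s} --2--> {p, r}  [new]
{s} --0--> {p, r}  [seen]
{s} --1--> {q}  [seen]
{s} --2--> {r}  [seen]
{q, r} --0--> {q, s}  [new]
{q, r} --1--> {q, r, s}  [seen]
{q, r} --2--> {p, q}  [new]
{p, q, r} --0--> {q, r, s}  [seen]
{p, q, r} --1--> {q, r, s}  [seen]
{p, q, r} --2--> {p, q}  [seen]
{q, r, s} --0--> {p, q, r, s}  [new]
{q, r, s} --1--> {q, r, s}  [seen]
{q, r, s} --2--> {p, q, r}  [seen]
{p, r} --0--> {q, r}  [seen]
{p, r} --1--> {r, s}  [seen]
{p, r} --2--> {p}  [seen]
{q, s} --0--> {p, r, s}  [new]
{q, s} --1--> {q, r}  [seen]
{q, s} --2--> {q, r}  [seen]
{p, q} --0--> {r, s}  [seen]
{p, q} --1--> {q, r}  [seen]
{p, q} --2--> {q}  [seen]
{p, q, r, s} --0--> {p, q, r, s}  [seen]
{p, q, r, s} --1--> {q, r, s}  [seen]
{p, q, r, s} --2--> {p, q, r}  [seen]
{p, r, s} --0--> {p, q, r}  [seen]
{p, r, s} --1--> {q, r, s}  [seen]
{p, r, s} --2--> {p, r}  [seen]
Reachable DFA states: {p}, {r}, ∅, {q}, {r, s}, {s}, {q, r}, {p, q, r}, {q, r, s}, {p, r}, {q, s}, {p, q}, {p, q, r, s}, {p, r, s}.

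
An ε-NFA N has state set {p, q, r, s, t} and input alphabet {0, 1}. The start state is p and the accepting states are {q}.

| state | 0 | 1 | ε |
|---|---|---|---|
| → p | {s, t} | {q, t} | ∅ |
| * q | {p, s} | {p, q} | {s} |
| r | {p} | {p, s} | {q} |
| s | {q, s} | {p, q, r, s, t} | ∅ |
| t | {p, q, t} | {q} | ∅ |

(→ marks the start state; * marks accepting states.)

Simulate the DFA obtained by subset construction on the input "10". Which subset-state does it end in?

Start: {p}.
δ(p,1) = {q, t}.
Union: {q, t}.
ε-closure gives {q, s, t}.
After 1: {q, s, t}.
δ(q,0) = {p, s}; δ(s,0) = {q, s}; δ(t,0) = {p, q, t}.
Union: {p, q, s, t}.
After 0: {p, q, s, t}.

{p, q, s, t}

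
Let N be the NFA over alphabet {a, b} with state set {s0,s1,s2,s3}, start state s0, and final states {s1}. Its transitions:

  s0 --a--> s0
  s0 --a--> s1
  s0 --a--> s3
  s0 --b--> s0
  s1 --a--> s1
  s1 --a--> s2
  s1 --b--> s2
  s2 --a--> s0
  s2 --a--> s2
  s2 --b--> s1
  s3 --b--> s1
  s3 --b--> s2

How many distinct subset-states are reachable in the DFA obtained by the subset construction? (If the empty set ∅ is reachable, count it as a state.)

Start state of the DFA: {s0}.
{s0} --a--> {s0,s1,s3}  [new]
{s0} --b--> {s0}  [seen]
{s0,s1,s3} --a--> {s0,s1,s2,s3}  [new]
{s0,s1,s3} --b--> {s0,s1,s2}  [new]
{s0,s1,s2,s3} --a--> {s0,s1,s2,s3}  [seen]
{s0,s1,s2,s3} --b--> {s0,s1,s2}  [seen]
{s0,s1,s2} --a--> {s0,s1,s2,s3}  [seen]
{s0,s1,s2} --b--> {s0,s1,s2}  [seen]
Reachable DFA states: {s0}, {s0,s1,s3}, {s0,s1,s2,s3}, {s0,s1,s2}.

4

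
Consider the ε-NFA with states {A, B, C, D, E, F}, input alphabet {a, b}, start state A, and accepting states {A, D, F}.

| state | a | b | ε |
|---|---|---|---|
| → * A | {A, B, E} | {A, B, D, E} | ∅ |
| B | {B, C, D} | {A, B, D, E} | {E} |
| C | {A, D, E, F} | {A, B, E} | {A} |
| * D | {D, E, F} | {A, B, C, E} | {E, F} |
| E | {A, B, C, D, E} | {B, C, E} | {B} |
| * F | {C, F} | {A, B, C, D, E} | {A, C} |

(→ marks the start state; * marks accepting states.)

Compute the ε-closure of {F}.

Begin with {F}.
F →ε {A, C}; add A, C.
ε-closure = {A, C, F}.

{A, C, F}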